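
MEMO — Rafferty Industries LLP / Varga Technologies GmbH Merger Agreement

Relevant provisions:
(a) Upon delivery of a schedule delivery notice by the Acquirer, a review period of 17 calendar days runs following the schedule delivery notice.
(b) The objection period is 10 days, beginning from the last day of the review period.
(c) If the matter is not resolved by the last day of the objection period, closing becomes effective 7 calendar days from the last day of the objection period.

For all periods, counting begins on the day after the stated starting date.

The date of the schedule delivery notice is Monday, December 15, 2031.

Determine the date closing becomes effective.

Adding 17 calendar days to December 15, 2031 gives January 1, 2032, which is the last day of the review period.
The last day of the objection period: January 1, 2032 + 10 days = January 11, 2032.
The date closing becomes effective: 7 calendar days after January 11, 2032 is January 18, 2032.

January 18, 2032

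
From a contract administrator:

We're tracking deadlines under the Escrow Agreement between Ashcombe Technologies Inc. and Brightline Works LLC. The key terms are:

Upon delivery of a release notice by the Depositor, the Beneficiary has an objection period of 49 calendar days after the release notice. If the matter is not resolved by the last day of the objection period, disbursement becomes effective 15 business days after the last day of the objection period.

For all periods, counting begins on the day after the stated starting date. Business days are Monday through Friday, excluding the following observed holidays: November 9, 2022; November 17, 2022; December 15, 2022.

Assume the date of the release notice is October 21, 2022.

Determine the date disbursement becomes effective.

The last day of the objection period: October 21, 2022 + 49 days = December 9, 2022.
The date disbursement becomes effective: 15 business days after Friday, December 9, 2022, skipping weekends and the listed holiday on Dec 15 — Dec 12, Dec 13, Dec 14, Dec 16, …, Dec 29, Dec 30, Jan 2 — lands on Monday, January 2, 2023.

January 2, 2023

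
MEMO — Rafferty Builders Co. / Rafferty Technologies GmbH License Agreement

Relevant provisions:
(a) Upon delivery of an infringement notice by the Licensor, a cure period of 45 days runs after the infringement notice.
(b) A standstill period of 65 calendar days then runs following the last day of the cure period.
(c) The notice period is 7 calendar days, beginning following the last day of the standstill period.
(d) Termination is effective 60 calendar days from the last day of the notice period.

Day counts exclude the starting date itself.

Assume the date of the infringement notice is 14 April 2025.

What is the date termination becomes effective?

Adding 45 calendar days to 14 April 2025 gives 29 May 2025, which is the last day of the cure period.
The last day of the standstill period: 29 May 2025 + 65 days = 2 August 2025.
Adding 7 calendar days to 2 August 2025 gives 9 August 2025, which is the last day of the notice period.
The date termination becomes effective: 9 August 2025 + 60 days = 8 October 2025.

8 October 2025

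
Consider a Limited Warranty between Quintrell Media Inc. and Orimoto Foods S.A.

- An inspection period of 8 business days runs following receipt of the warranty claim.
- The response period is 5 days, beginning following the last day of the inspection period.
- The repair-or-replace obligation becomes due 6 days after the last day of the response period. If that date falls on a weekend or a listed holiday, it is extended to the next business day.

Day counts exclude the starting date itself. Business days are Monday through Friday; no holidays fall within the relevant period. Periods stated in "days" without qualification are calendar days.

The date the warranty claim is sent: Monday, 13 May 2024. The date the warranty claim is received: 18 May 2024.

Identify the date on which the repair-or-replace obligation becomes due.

10 June 2024

The last day of the inspection period: 8 business days after Saturday, 18 May 2024, skipping weekends — May 20, May 21, May 22, May 23, May 24, May 27, May 28, May 29 — lands on Wednesday, 29 May 2024.
The last day of the response period: 5 calendar days after 29 May 2024 is 3 June 2024.
The date on which the repair-or-replace obligation becomes due: 6 calendar days after 3 June 2024 is 9 June 2024. That falls on a Sunday, so it rolls to the next business day, Monday, 10 June 2024.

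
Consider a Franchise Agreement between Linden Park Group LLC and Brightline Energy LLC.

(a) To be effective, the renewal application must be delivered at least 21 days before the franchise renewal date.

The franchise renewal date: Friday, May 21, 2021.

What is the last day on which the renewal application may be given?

May 21, 2021 minus 21 days is April 30, 2021.

April 30, 2021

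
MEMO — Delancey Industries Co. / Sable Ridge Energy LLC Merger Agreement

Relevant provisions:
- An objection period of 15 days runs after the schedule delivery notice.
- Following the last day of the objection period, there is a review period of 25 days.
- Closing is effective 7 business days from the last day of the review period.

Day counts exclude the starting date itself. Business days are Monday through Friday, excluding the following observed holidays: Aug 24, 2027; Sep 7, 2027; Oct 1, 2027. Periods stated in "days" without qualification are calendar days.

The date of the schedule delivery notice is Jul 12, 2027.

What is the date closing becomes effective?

Sep 1, 2027

Adding 15 calendar days to Jul 12, 2027 gives Jul 27, 2027, which is the last day of the objection period.
The last day of the review period: 25 calendar days after Jul 27, 2027 is Aug 21, 2027.
The date closing becomes effective: 7 business days after Saturday, Aug 21, 2027, skipping weekends and the listed holiday on Aug 24 — Aug 23, Aug 25, Aug 26, Aug 27, Aug 30, Aug 31, Sep 1 — lands on Wednesday, Sep 1, 2027.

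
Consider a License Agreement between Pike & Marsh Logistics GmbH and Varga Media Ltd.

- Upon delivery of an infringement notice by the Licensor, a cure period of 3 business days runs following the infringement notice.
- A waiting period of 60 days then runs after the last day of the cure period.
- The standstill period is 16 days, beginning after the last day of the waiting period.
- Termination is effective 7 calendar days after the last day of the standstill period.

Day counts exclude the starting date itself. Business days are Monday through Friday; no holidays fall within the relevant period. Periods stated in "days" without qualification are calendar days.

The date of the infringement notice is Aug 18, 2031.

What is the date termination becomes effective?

The last day of the cure period: 3 business days after Monday, Aug 18, 2031, skipping weekends — Aug 19, Aug 20, Aug 21 — lands on Thursday, Aug 21, 2031.
The last day of the waiting period: 60 calendar days after Aug 21, 2031 is Oct 20, 2031.
The last day of the standstill period: 16 calendar days after Oct 20, 2031 is Nov 5, 2031.
Adding 7 calendar days to Nov 5, 2031 gives Nov 12, 2031, which is the date termination becomes effective.

Nov 12, 2031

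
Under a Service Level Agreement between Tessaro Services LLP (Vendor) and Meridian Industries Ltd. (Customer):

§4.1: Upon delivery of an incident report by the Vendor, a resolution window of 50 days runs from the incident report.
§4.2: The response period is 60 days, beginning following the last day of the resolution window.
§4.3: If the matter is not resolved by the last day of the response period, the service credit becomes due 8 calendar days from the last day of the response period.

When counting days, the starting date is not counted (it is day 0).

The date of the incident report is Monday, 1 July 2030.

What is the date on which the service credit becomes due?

Adding 50 calendar days to 1 July 2030 gives 20 August 2030, which is the last day of the resolution window.
Adding 60 calendar days to 20 August 2030 gives 19 October 2030, which is the last day of the response period.
The date on which the service credit becomes due: 8 calendar days after 19 October 2030 is 27 October 2030.

27 October 2030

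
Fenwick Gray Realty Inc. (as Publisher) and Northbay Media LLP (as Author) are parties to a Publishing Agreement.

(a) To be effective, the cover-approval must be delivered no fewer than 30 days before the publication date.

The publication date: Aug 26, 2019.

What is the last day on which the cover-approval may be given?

Jul 27, 2019

Counting back 30 calendar days from Aug 26, 2019 gives Jul 27, 2019.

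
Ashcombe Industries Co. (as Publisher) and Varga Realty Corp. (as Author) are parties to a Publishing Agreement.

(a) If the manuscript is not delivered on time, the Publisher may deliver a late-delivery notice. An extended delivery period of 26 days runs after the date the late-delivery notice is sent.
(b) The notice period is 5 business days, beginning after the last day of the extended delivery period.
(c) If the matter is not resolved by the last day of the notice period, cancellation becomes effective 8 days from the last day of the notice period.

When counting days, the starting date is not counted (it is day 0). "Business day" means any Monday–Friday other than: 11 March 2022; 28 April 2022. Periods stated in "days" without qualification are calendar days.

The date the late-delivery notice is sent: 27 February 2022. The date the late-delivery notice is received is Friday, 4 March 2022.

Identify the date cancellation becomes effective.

The last day of the extended delivery period: 26 calendar days after 27 February 2022 is 25 March 2022.
The last day of the notice period: counting 5 business days from Friday, 25 March 2022 (Mar 28, Mar 29, Mar 30, Mar 31, Apr 1, skipping weekends) reaches Friday, 1 April 2022.
The date cancellation becomes effective: 8 calendar days after 1 April 2022 is 9 April 2022.

9 April 2022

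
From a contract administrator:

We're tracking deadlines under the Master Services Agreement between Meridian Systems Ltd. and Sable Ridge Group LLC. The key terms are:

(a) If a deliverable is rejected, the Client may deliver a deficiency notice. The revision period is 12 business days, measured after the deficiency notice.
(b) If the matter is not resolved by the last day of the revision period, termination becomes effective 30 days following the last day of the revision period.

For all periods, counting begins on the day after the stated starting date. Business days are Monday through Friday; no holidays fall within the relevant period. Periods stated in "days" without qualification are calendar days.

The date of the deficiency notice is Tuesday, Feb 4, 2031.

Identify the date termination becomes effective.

The last day of the revision period: 12 business days after Tuesday, Feb 4, 2031, skipping weekends — Feb 5, Feb 6, Feb 7, Feb 10, …, Feb 18, Feb 19, Feb 20 — lands on Thursday, Feb 20, 2031.
The date termination becomes effective: 30 calendar days after Feb 20, 2031 is Mar 22, 2031.

Mar 22, 2031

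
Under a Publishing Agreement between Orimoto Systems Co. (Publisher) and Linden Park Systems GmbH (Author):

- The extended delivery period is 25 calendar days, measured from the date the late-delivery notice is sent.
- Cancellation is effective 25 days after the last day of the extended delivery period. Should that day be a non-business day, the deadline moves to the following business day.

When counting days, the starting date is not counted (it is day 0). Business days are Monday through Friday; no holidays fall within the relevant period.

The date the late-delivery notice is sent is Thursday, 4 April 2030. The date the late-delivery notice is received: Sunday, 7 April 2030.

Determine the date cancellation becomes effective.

24 May 2030

Adding 25 calendar days to 4 April 2030 gives 29 April 2030, which is the last day of the extended delivery period.
The date cancellation becomes effective: 29 April 2030 + 25 days = 24 May 2030. 24 May 2030 is a Friday, so no roll-forward applies.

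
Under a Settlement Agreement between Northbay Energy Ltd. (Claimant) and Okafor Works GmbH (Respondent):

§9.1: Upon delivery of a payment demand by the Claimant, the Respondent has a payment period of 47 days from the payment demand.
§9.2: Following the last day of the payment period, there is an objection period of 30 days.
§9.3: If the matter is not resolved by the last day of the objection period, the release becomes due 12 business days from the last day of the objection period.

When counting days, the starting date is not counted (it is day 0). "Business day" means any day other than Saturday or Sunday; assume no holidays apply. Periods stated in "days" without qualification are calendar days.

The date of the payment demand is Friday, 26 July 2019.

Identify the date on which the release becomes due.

29 October 2019

The last day of the payment period: 26 July 2019 + 47 days = 11 September 2019.
Adding 30 calendar days to 11 September 2019 gives 11 October 2019, which is the last day of the objection period.
The date on which the release becomes due: counting 12 business days from Friday, 11 October 2019 (Oct 14, Oct 15, Oct 16, Oct 17, …, Oct 25, Oct 28, Oct 29, skipping weekends) reaches Tuesday, 29 October 2019.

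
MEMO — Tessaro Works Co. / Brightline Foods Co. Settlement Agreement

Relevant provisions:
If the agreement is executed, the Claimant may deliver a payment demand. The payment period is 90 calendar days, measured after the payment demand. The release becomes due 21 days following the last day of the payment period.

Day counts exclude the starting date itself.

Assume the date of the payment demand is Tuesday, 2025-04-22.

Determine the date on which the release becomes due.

2025-08-11

Adding 90 calendar days to 2025-04-22 gives 2025-07-21, which is the last day of the payment period.
The date on which the release becomes due: 21 calendar days after 2025-07-21 is 2025-08-11.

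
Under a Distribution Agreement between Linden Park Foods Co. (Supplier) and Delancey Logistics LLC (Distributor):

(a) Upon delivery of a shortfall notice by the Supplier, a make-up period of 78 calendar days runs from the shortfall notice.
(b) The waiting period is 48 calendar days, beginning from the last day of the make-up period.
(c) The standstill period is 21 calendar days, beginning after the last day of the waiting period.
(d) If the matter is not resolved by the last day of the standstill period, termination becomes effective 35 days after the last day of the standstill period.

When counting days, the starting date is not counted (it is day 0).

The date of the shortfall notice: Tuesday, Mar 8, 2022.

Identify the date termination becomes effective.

The last day of the make-up period: 78 calendar days after Mar 8, 2022 is May 25, 2022.
Adding 48 calendar days to May 25, 2022 gives Jul 12, 2022, which is the last day of the waiting period.
Adding 21 calendar days to Jul 12, 2022 gives Aug 2, 2022, which is the last day of the standstill period.
Adding 35 calendar days to Aug 2, 2022 gives Sep 6, 2022, which is the date termination becomes effective.

Sep 6, 2022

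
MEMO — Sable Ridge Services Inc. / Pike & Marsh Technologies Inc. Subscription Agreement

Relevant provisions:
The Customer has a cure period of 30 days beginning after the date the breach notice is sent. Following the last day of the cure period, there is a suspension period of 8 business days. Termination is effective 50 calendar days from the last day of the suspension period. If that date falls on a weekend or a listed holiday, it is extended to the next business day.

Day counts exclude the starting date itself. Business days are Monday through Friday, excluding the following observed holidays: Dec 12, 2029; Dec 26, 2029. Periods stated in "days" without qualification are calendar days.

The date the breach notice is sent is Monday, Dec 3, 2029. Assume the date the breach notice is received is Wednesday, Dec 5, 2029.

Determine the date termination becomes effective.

Mar 5, 2030

The last day of the cure period: Dec 3, 2029 + 30 days = Jan 2, 2030.
From Wednesday, Jan 2, 2030, 8 business days (Jan 3, Jan 4, Jan 7, Jan 8, Jan 9, Jan 10, Jan 11, Jan 14, skipping weekends) brings us to Monday, Jan 14, 2030, which is the last day of the suspension period.
Adding 50 calendar days to Jan 14, 2030 gives Mar 5, 2030, which is the date termination becomes effective. Mar 5, 2030 is a Tuesday and is not a listed holiday, so no roll-forward applies.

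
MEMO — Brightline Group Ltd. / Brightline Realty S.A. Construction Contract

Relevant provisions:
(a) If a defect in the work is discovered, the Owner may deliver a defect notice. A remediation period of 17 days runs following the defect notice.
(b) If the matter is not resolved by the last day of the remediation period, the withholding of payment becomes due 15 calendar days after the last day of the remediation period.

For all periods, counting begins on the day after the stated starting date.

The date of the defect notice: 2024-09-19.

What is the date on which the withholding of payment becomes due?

2024-10-21

Adding 17 calendar days to 2024-09-19 gives 2024-10-06, which is the last day of the remediation period.
Adding 15 calendar days to 2024-10-06 gives 2024-10-21, which is the date on which the withholding of payment becomes due.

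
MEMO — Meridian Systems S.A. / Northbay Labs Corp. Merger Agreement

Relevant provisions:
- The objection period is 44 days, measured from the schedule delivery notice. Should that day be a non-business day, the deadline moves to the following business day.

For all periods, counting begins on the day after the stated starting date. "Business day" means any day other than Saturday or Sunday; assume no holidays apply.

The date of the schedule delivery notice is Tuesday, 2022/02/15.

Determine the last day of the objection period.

2022/03/31

The last day of the objection period: 2022/02/15 + 44 days = 2022/03/31. 2022/03/31 is a Thursday, so no roll-forward applies.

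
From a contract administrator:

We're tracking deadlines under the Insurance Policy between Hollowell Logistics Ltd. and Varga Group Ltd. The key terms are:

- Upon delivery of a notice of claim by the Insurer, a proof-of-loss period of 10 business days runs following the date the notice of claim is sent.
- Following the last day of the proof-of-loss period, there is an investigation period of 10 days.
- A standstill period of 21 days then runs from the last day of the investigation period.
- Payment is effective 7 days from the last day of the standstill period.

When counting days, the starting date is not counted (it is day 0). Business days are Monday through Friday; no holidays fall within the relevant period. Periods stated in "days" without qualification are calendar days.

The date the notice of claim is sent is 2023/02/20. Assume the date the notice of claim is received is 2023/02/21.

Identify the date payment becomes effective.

The last day of the proof-of-loss period: 10 business days after Monday, 2023/02/20, skipping weekends — Feb 21, Feb 22, Feb 23, Feb 24, Feb 27, Feb 28, Mar 1, Mar 2, Mar 3, Mar 6 — lands on Monday, 2023/03/06.
Adding 10 calendar days to 2023/03/06 gives 2023/03/16, which is the last day of the investigation period.
Adding 21 calendar days to 2023/03/16 gives 2023/04/06, which is the last day of the standstill period.
The date payment becomes effective: 7 calendar days after 2023/04/06 is 2023/04/13.

2023/04/13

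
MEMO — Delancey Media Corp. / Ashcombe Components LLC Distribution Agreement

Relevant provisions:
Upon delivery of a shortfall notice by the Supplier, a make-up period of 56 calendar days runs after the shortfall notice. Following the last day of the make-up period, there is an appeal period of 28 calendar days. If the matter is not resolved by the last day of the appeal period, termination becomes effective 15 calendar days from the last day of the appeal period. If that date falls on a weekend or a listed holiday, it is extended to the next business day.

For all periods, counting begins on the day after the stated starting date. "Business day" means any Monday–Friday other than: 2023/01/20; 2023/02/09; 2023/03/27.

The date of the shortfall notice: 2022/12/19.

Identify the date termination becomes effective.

2023/03/28

The last day of the make-up period: 56 calendar days after 2022/12/19 is 2023/02/13.
The last day of the appeal period: 2023/02/13 + 28 days = 2023/03/13.
Adding 15 calendar days to 2023/03/13 gives 2023/03/28, which is the date termination becomes effective. 2023/03/28 is a Tuesday and is not a listed holiday, so no roll-forward applies.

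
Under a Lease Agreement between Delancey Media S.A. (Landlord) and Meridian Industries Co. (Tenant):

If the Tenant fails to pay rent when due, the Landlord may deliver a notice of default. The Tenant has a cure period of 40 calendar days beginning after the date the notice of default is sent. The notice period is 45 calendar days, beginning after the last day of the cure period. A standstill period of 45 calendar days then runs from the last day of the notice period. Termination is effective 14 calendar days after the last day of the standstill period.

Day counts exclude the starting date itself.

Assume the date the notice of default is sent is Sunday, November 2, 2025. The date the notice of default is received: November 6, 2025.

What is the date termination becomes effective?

March 26, 2026

Adding 40 calendar days to November 2, 2025 gives December 12, 2025, which is the last day of the cure period.
The last day of the notice period: December 12, 2025 + 45 days = January 26, 2026.
Adding 45 calendar days to January 26, 2026 gives March 12, 2026, which is the last day of the standstill period.
Adding 14 calendar days to March 12, 2026 gives March 26, 2026, which is the date termination becomes effective.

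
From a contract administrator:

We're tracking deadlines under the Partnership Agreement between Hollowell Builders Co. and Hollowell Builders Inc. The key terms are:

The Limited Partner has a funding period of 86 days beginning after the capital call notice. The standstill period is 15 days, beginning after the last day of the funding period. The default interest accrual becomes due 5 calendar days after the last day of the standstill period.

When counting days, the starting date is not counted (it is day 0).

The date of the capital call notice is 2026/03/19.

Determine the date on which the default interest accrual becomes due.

2026/07/03

The last day of the funding period: 86 calendar days after 2026/03/19 is 2026/06/13.
The last day of the standstill period: 2026/06/13 + 15 days = 2026/06/28.
Adding 5 calendar days to 2026/06/28 gives 2026/07/03, which is the date on which the default interest accrual becomes due.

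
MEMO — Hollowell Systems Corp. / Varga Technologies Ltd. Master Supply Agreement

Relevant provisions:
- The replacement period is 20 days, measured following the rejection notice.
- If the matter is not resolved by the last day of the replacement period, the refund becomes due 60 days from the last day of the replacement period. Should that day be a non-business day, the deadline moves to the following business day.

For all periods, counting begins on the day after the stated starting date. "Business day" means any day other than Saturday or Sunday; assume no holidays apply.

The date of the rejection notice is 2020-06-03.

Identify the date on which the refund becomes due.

2020-08-24

The last day of the replacement period: 2020-06-03 + 20 days = 2020-06-23.
The date on which the refund becomes due: 2020-06-23 + 60 days = 2020-08-22. That falls on a Saturday, so it rolls to the next business day, Monday, 2020-08-24.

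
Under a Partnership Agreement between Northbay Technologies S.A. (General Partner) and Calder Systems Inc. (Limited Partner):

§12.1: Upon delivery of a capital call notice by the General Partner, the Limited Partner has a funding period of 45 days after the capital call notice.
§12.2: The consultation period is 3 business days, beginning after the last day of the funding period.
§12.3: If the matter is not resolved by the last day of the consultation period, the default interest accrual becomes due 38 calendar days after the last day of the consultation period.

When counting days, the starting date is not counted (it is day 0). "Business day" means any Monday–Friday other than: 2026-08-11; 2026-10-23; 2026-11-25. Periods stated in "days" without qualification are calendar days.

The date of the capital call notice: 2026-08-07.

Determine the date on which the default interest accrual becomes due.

The last day of the funding period: 2026-08-07 + 45 days = 2026-09-21.
From Monday, 2026-09-21, 3 business days (Sep 22, Sep 23, Sep 24, skipping weekends) brings us to Thursday, 2026-09-24, which is the last day of the consultation period.
The date on which the default interest accrual becomes due: 2026-09-24 + 38 days = 2026-11-01.

2026-11-01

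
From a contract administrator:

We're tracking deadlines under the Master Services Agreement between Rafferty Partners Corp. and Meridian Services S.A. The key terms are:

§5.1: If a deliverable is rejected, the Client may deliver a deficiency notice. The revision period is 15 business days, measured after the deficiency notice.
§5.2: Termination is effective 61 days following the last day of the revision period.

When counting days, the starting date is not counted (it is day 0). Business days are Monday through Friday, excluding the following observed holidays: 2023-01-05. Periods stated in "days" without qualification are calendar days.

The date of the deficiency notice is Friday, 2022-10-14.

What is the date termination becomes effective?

2023-01-04

The last day of the revision period: 15 business days after Friday, 2022-10-14, skipping weekends — Oct 17, Oct 18, Oct 19, Oct 20, …, Nov 2, Nov 3, Nov 4 — lands on Friday, 2022-11-04.
The date termination becomes effective: 2022-11-04 + 61 days = 2023-01-04.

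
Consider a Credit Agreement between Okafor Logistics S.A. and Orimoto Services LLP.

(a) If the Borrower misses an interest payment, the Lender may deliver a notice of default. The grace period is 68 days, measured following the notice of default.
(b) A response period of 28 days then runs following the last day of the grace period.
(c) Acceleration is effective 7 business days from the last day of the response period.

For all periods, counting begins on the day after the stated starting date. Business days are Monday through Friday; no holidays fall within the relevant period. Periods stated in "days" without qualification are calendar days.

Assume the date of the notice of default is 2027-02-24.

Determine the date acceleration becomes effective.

The last day of the grace period: 68 calendar days after 2027-02-24 is 2027-05-03.
The last day of the response period: 2027-05-03 + 28 days = 2027-05-31.
The date acceleration becomes effective: counting 7 business days from Monday, 2027-05-31 (Jun 1, Jun 2, Jun 3, Jun 4, Jun 7, Jun 8, Jun 9, skipping weekends) reaches Wednesday, 2027-06-09.

2027-06-09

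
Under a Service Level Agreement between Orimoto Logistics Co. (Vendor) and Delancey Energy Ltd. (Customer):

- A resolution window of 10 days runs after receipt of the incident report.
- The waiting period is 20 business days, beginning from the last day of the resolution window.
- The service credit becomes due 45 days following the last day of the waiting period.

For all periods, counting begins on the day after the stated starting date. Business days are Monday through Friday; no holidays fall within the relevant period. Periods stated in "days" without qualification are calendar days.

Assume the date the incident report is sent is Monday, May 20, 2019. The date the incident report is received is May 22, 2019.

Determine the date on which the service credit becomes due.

August 12, 2019

Adding 10 calendar days to May 22, 2019 gives June 1, 2019, which is the last day of the resolution window.
The last day of the waiting period: counting 20 business days from Saturday, June 1, 2019 (Jun 3, Jun 4, Jun 5, Jun 6, …, Jun 26, Jun 27, Jun 28, skipping weekends) reaches Friday, June 28, 2019.
Adding 45 calendar days to June 28, 2019 gives August 12, 2019, which is the date on which the service credit becomes due.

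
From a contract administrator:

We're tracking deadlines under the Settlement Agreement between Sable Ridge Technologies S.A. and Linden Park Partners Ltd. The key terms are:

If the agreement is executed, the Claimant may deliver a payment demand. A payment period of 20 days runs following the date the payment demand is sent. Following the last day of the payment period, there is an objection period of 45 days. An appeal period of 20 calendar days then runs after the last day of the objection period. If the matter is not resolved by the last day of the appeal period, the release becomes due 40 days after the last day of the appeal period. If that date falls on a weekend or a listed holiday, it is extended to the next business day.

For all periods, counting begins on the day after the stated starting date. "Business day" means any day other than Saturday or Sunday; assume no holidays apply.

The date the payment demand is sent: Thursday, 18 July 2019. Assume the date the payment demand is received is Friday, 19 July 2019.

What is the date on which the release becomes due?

20 November 2019

Adding 20 calendar days to 18 July 2019 gives 7 August 2019, which is the last day of the payment period.
Adding 45 calendar days to 7 August 2019 gives 21 September 2019, which is the last day of the objection period.
The last day of the appeal period: 21 September 2019 + 20 days = 11 October 2019.
The date on which the release becomes due: 11 October 2019 + 40 days = 20 November 2019. 20 November 2019 is a Wednesday, so no roll-forward applies.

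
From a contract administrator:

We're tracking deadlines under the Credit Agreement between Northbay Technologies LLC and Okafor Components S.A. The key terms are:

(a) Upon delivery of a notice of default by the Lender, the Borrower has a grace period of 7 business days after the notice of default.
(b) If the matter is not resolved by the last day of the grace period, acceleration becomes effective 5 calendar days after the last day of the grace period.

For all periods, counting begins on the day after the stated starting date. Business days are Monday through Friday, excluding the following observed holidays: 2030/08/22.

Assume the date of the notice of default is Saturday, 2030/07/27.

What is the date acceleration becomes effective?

2030/08/11

From Saturday, 2030/07/27, 7 business days (Jul 29, Jul 30, Jul 31, Aug 1, Aug 2, Aug 5, Aug 6, skipping weekends) brings us to Tuesday, 2030/08/06, which is the last day of the grace period.
The date acceleration becomes effective: 5 calendar days after 2030/08/06 is 2030/08/11.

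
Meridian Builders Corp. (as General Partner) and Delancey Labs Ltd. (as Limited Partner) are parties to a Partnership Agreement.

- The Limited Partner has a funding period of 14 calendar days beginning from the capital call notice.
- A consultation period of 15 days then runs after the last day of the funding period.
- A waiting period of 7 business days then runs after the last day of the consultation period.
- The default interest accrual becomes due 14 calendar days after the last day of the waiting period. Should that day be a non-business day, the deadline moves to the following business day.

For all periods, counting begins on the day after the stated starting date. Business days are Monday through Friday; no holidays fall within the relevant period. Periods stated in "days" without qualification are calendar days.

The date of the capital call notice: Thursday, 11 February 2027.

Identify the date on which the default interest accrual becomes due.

6 April 2027

The last day of the funding period: 14 calendar days after 11 February 2027 is 25 February 2027.
Adding 15 calendar days to 25 February 2027 gives 12 March 2027, which is the last day of the consultation period.
The last day of the waiting period: counting 7 business days from Friday, 12 March 2027 (Mar 15, Mar 16, Mar 17, Mar 18, Mar 19, Mar 22, Mar 23, skipping weekends) reaches Tuesday, 23 March 2027.
The date on which the default interest accrual becomes due: 23 March 2027 + 14 days = 6 April 2027. 6 April 2027 is a Tuesday, so no roll-forward applies.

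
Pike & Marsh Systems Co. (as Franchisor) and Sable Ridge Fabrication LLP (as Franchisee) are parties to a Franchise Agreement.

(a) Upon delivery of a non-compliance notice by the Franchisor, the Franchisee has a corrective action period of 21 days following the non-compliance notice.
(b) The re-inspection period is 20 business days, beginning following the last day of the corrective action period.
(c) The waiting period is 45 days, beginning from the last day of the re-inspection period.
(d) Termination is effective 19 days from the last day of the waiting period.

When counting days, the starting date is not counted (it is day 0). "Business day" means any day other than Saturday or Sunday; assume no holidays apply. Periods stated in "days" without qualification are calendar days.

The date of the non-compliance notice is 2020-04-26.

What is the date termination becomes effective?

The last day of the corrective action period: 21 calendar days after 2020-04-26 is 2020-05-17.
The last day of the re-inspection period: counting 20 business days from Sunday, 2020-05-17 (May 18, May 19, May 20, May 21, …, Jun 10, Jun 11, Jun 12, skipping weekends) reaches Friday, 2020-06-12.
The last day of the waiting period: 45 calendar days after 2020-06-12 is 2020-07-27.
The date termination becomes effective: 2020-07-27 + 19 days = 2020-08-15.

2020-08-15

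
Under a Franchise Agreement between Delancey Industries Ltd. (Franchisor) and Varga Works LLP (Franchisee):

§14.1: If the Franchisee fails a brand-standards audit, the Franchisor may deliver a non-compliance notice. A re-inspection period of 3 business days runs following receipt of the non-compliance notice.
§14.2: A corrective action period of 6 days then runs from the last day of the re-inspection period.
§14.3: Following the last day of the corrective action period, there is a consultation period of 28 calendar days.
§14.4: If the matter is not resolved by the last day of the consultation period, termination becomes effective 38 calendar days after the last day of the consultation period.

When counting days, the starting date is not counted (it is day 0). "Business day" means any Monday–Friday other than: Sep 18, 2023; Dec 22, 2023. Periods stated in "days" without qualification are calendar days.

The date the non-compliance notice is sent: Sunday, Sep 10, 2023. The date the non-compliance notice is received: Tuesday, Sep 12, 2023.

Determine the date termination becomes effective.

From Tuesday, Sep 12, 2023, 3 business days (Sep 13, Sep 14, Sep 15, skipping weekends) brings us to Friday, Sep 15, 2023, which is the last day of the re-inspection period.
The last day of the corrective action period: Sep 15, 2023 + 6 days = Sep 21, 2023.
The last day of the consultation period: Sep 21, 2023 + 28 days = Oct 19, 2023.
Adding 38 calendar days to Oct 19, 2023 gives Nov 26, 2023, which is the date termination becomes effective.

Nov 26, 2023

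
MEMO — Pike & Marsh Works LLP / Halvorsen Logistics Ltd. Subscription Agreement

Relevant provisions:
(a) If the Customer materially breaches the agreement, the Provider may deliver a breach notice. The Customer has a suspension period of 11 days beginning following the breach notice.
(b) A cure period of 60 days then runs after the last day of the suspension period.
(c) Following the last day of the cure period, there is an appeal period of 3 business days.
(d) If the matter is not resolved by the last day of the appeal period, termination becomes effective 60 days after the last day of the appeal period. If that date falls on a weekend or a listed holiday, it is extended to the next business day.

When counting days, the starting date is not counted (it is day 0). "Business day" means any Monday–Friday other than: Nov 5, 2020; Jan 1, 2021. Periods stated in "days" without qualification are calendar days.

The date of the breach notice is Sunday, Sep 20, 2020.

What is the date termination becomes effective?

The last day of the suspension period: 11 calendar days after Sep 20, 2020 is Oct 1, 2020.
The last day of the cure period: 60 calendar days after Oct 1, 2020 is Nov 30, 2020.
From Monday, Nov 30, 2020, 3 business days (Dec 1, Dec 2, Dec 3, skipping weekends) brings us to Thursday, Dec 3, 2020, which is the last day of the appeal period.
The date termination becomes effective: 60 calendar days after Dec 3, 2020 is Feb 1, 2021. Feb 1, 2021 is a Monday and is not a listed holiday, so no roll-forward applies.

Feb 1, 2021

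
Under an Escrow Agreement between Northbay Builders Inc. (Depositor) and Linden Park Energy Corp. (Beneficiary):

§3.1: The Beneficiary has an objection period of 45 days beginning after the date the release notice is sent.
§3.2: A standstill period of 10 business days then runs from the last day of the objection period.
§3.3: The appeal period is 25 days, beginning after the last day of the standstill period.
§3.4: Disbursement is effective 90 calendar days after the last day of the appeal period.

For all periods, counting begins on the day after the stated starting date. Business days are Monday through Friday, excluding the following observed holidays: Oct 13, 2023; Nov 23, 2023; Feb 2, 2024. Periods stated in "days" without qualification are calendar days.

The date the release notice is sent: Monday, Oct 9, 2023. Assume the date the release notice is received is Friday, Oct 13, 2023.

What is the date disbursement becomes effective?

Mar 31, 2024

The last day of the objection period: Oct 9, 2023 + 45 days = Nov 23, 2023.
From Thursday, Nov 23, 2023, 10 business days (Nov 24, Nov 27, Nov 28, Nov 29, Nov 30, Dec 1, Dec 4, Dec 5, Dec 6, Dec 7, skipping weekends) brings us to Thursday, Dec 7, 2023, which is the last day of the standstill period.
Adding 25 calendar days to Dec 7, 2023 gives Jan 1, 2024, which is the last day of the appeal period.
Adding 90 calendar days to Jan 1, 2024 gives Mar 31, 2024, which is the date disbursement becomes effective.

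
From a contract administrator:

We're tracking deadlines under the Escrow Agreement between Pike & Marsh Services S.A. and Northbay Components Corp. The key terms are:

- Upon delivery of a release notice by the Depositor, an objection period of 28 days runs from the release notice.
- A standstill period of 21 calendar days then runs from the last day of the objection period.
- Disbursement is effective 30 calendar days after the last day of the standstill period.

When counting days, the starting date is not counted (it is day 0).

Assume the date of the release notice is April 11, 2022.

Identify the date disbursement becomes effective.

Adding 28 calendar days to April 11, 2022 gives May 9, 2022, which is the last day of the objection period.
The last day of the standstill period: May 9, 2022 + 21 days = May 30, 2022.
Adding 30 calendar days to May 30, 2022 gives June 29, 2022, which is the date disbursement becomes effective.

June 29, 2022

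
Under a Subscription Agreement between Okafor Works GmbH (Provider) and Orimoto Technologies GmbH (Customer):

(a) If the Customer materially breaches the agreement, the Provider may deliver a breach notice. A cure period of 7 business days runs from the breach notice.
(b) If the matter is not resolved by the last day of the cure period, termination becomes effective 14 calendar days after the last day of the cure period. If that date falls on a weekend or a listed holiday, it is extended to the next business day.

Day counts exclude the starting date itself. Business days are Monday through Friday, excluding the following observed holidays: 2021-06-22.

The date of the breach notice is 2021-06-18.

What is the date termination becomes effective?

The last day of the cure period: 7 business days after Friday, 2021-06-18, skipping weekends and the listed holiday on Jun 22 — Jun 21, Jun 23, Jun 24, Jun 25, Jun 28, Jun 29, Jun 30 — lands on Wednesday, 2021-06-30.
Adding 14 calendar days to 2021-06-30 gives 2021-07-14, which is the date termination becomes effective. 2021-07-14 is a Wednesday and is not a listed holiday, so no roll-forward applies.

2021-07-14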